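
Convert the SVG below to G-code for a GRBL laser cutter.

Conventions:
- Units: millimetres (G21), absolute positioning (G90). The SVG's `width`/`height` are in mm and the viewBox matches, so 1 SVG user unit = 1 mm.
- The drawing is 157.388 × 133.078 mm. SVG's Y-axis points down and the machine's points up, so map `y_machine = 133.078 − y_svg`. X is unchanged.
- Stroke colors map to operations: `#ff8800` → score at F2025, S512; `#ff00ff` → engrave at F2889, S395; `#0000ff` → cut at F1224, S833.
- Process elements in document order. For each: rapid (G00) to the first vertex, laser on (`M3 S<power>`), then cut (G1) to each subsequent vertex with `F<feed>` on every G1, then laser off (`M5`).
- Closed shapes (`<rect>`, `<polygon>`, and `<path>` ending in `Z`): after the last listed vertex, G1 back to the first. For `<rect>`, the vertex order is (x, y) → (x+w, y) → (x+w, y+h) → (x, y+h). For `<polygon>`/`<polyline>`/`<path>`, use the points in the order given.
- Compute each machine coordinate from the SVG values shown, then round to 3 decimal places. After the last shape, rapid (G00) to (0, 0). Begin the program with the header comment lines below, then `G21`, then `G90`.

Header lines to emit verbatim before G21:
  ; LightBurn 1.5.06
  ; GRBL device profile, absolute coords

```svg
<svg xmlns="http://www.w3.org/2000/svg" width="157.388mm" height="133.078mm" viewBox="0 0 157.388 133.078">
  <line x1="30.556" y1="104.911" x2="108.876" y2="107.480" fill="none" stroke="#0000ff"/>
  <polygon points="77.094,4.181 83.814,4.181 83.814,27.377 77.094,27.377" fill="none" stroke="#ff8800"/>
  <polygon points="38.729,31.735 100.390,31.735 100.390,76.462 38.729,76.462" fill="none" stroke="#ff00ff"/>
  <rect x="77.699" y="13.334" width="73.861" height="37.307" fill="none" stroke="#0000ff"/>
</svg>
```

; LightBurn 1.5.06
; GRBL device profile, absolute coords
G21
G90
G00 X30.556 Y28.167
M3 S833
G1 X108.876 Y25.598 F1224
M5
G00 X77.094 Y128.897
M3 S512
G1 X83.814 Y128.897 F2025
G1 X83.814 Y105.701 F2025
G1 X77.094 Y105.701 F2025
G1 X77.094 Y128.897 F2025
M5
G00 X38.729 Y101.343
M3 S395
G1 X100.390 Y101.343 F2889
G1 X100.390 Y56.616 F2889
G1 X38.729 Y56.616 F2889
G1 X38.729 Y101.343 F2889
M5
G00 X77.699 Y119.744
M3 S833
G1 X151.560 Y119.744 F1224
G1 X151.560 Y82.437 F1224
G1 X77.699 Y82.437 F1224
G1 X77.699 Y119.744 F1224
M5
G00 X0.000 Y0.000

viewBox `0 0 157.388 133.078` with mm width/height → 1 unit = 1 mm. Flip: y_m = 133.078 − y_svg.

**Shape 1** — `<line>` line segment, stroke `#0000ff` → cut (S833, F1224). Machine vertices: (30.556,28.167) → (108.876,25.598). Open path.

**Shape 2** — `<polygon>` rectangle, stroke `#ff8800` → score (S512, F2025). Machine vertices: (77.094,128.897) → (83.814,128.897) → (83.814,105.701) → (77.094,105.701) → (77.094,128.897). Closed: final G1 returns to the first vertex.

**Shape 3** — `<polygon>` rectangle, stroke `#ff00ff` → engrave (S395, F2889). Machine vertices: (38.729,101.343) → (100.390,101.343) → (100.390,56.616) → (38.729,56.616) → (38.729,101.343). Closed: final G1 returns to the first vertex.

**Shape 4** — `<rect>` rectangle, stroke `#0000ff` → cut (S833, F1224). Machine vertices: (77.699,119.744) → (151.560,119.744) → (151.560,82.437) → (77.699,82.437) → (77.699,119.744). Closed: final G1 returns to the first vertex.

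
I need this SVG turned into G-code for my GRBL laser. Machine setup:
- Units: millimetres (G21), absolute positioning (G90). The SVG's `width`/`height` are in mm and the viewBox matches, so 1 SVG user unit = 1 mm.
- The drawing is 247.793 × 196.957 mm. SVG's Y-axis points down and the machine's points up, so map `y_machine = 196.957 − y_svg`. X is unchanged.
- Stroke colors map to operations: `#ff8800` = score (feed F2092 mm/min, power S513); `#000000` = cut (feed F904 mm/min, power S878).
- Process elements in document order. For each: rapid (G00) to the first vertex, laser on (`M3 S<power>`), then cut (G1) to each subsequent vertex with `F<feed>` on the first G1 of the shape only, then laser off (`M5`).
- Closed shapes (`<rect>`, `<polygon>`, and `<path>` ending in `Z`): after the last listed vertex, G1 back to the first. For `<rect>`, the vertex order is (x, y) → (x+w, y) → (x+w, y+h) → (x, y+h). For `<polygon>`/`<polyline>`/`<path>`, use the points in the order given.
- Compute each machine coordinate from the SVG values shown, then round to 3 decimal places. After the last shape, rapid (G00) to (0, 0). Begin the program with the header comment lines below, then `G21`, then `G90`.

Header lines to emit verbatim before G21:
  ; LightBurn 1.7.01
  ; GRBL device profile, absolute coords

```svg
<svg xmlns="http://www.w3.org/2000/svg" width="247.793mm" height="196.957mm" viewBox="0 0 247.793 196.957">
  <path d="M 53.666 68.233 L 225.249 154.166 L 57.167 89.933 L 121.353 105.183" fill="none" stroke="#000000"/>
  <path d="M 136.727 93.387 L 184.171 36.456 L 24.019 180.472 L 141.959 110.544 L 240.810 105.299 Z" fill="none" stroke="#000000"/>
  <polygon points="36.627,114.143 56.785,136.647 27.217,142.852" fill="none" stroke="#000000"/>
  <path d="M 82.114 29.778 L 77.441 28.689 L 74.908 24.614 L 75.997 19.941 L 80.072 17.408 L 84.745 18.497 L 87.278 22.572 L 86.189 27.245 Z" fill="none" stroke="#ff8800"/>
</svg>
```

Since the viewBox matches the mm dimensions, user units are millimetres directly. The only transform is the Y-flip y_m = 196.957 − y_svg.

Shape 1 is a open polyline drawn with `<path>`. Its stroke #000000 means cut at S878, F904. After flipping Y the toolpath is (53.666,128.724) → (225.249,42.791) → (57.167,107.024) → (121.353,91.774).

Shape 2 is a closed polygon drawn with `<path>`. Its stroke #000000 means cut at S878, F904. After flipping Y the toolpath is (136.727,103.570) → (184.171,160.501) → (24.019,16.485) → (141.959,86.413) → (240.810,91.658) → (136.727,103.570), returning to the start.

Shape 3 is a regular polygon drawn with `<polygon>`. Its stroke #000000 means cut at S878, F904. After flipping Y the toolpath is (36.627,82.814) → (56.785,60.310) → (27.217,54.105) → (36.627,82.814), returning to the start.

Shape 4 is a regular polygon drawn with `<path>`. Its stroke #ff8800 means score at S513, F2092. After flipping Y the toolpath is (82.114,167.179) → (77.441,168.268) → (74.908,172.343) → (75.997,177.016) → (80.072,179.549) → (84.745,178.460) → (87.278,174.385) → (86.189,169.712) → (82.114,167.179), returning to the start.

; LightBurn 1.7.01
; GRBL device profile, absolute coords
G21
G90
G00 X53.666 Y128.724
M3 S878
G1 X225.249 Y42.791 F904
G1 X57.167 Y107.024
G1 X121.353 Y91.774
M5
G00 X136.727 Y103.570
M3 S878
G1 X184.171 Y160.501 F904
G1 X24.019 Y16.485
G1 X141.959 Y86.413
G1 X240.810 Y91.658
G1 X136.727 Y103.570
M5
G00 X36.627 Y82.814
M3 S878
G1 X56.785 Y60.310 F904
G1 X27.217 Y54.105
G1 X36.627 Y82.814
M5
G00 X82.114 Y167.179
M3 S513
G1 X77.441 Y168.268 F2092
G1 X74.908 Y172.343
G1 X75.997 Y177.016
G1 X80.072 Y179.549
G1 X84.745 Y178.460
G1 X87.278 Y174.385
G1 X86.189 Y169.712
G1 X82.114 Y167.179
M5
G00 X0.000 Y0.000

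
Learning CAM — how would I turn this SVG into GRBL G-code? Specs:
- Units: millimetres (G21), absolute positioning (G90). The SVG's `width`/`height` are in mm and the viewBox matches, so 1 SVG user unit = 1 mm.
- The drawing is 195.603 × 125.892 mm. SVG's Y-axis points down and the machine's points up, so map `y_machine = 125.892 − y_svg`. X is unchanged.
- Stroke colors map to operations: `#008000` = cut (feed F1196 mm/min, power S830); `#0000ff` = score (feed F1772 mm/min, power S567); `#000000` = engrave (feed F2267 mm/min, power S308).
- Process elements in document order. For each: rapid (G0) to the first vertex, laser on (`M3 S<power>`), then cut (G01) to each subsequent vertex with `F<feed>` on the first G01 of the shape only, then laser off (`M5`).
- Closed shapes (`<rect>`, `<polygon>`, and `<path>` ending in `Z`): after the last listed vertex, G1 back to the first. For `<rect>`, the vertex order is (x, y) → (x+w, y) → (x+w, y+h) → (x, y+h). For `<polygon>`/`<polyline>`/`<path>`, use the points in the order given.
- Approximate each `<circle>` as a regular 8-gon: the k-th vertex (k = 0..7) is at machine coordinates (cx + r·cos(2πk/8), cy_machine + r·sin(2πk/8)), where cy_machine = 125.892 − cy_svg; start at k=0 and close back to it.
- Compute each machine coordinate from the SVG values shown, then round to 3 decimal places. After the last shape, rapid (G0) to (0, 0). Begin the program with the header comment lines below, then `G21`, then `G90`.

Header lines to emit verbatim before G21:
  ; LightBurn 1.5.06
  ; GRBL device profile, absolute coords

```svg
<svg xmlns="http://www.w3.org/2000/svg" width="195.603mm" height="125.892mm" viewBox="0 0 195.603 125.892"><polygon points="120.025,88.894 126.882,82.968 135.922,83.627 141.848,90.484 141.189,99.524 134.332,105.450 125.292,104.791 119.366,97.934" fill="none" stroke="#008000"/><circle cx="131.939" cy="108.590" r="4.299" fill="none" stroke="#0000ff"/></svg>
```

; LightBurn 1.5.06
; GRBL device profile, absolute coords
G21
G90
G0 X120.025 Y36.998
M3 S830
G01 X126.882 Y42.924 F1196
G01 X135.922 Y42.265
G01 X141.848 Y35.408
G01 X141.189 Y26.368
G01 X134.332 Y20.442
G01 X125.292 Y21.101
G01 X119.366 Y27.958
G01 X120.025 Y36.998
M5
G0 X136.238 Y17.302
M3 S567
G01 X134.979 Y20.342 F1772
G01 X131.939 Y21.601
G01 X128.899 Y20.342
G01 X127.640 Y17.302
G01 X128.899 Y14.262
G01 X131.939 Y13.003
G01 X134.979 Y14.262
G01 X136.238 Y17.302
M5
G0 X0.000 Y0.000

Since the viewBox matches the mm dimensions, user units are millimetres directly. The only transform is the Y-flip y_m = 125.892 − y_svg.

Shape 1 is a regular polygon drawn with `<polygon>`. Its stroke #008000 means cut at S830, F1196. After flipping Y the toolpath is (120.025,36.998) → (126.882,42.924) → (135.922,42.265) → (141.848,35.408) → (141.189,26.368) → (134.332,20.442) → (125.292,21.101) → (119.366,27.958) → (120.025,36.998), returning to the start.

Shape 2 is a circle drawn with `<circle>`. Its stroke #0000ff means score at S567, F1772. After flipping Y the toolpath is (136.238,17.302) → (134.979,20.342) → (131.939,21.601) → (128.899,20.342) → (127.640,17.302) → (128.899,14.262) → (131.939,13.003) → (134.979,14.262) → (136.238,17.302), returning to the start.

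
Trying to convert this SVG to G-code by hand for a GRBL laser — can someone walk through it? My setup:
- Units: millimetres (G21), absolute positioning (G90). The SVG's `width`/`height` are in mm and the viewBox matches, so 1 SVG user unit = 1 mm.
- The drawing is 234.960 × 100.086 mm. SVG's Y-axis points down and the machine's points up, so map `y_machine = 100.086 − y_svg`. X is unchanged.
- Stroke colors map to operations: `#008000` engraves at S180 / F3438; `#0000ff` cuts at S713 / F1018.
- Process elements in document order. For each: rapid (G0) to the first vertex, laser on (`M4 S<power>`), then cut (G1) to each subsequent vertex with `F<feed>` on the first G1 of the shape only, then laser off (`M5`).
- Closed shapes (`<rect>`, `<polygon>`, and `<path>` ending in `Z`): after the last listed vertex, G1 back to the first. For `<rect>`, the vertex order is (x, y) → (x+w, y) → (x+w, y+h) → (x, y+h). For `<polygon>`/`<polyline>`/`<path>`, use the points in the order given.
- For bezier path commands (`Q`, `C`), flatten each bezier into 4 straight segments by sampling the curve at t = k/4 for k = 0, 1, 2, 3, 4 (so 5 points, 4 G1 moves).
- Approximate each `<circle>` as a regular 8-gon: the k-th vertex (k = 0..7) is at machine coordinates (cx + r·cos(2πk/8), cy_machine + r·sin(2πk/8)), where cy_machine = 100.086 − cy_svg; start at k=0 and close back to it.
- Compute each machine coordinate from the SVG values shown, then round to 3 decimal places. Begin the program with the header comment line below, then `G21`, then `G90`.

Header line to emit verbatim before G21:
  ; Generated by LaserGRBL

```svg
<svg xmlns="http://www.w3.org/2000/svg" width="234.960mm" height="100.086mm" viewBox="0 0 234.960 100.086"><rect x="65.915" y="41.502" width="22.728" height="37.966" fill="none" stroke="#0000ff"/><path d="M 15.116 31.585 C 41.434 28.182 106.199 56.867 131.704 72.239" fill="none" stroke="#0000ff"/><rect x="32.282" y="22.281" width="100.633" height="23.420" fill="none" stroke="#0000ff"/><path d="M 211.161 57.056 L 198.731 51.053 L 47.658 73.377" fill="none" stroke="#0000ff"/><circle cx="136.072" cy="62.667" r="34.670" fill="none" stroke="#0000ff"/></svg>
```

viewBox `0 0 234.960 100.086` with mm width/height → 1 unit = 1 mm. Flip: y_m = 100.086 − y_svg.

**Shape 1** — `<rect>` rectangle, stroke `#0000ff` → cut (S713, F1018). Machine vertices: (65.915,58.584) → (88.643,58.584) → (88.643,20.618) → (65.915,20.618) → (65.915,58.584). Closed: final G1 returns to the first vertex.

**Shape 2** — `<path>` cubic bezier, stroke `#0000ff` → cut (S713, F1018). Control points (SVG): P0=(15.116,31.585), P1=(41.434,28.182), P2=(106.199,56.867), P3=(131.704,72.239); sampled at t=k/4. Machine vertices: (15.116,68.501) → (40.849,65.746) → (73.715,55.215) → (106.428,41.163) → (131.704,27.847). Open path.

**Shape 3** — `<rect>` rectangle, stroke `#0000ff` → cut (S713, F1018). Machine vertices: (32.282,77.805) → (132.915,77.805) → (132.915,54.385) → (32.282,54.385) → (32.282,77.805). Closed: final G1 returns to the first vertex.

**Shape 4** — `<path>` open polyline, stroke `#0000ff` → cut (S713, F1018). Machine vertices: (211.161,43.030) → (198.731,49.033) → (47.658,26.709). Open path.

**Shape 5** — `<circle>` circle, stroke `#0000ff` → cut (S713, F1018). Machine vertices: (170.742,37.419) → (160.587,61.934) → (136.072,72.089) → (111.557,61.934) → (101.402,37.419) → (111.557,12.904) → (136.072,2.749) → (160.587,12.904) → (170.742,37.419). Closed: final G1 returns to the first vertex.

; Generated by LaserGRBL
G21
G90
G0 X65.915 Y58.584
M4 S713
G1 X88.643 Y58.584 F1018
G1 X88.643 Y20.618
G1 X65.915 Y20.618
G1 X65.915 Y58.584
M5
G0 X15.116 Y68.501
M4 S713
G1 X40.849 Y65.746 F1018
G1 X73.715 Y55.215
G1 X106.428 Y41.163
G1 X131.704 Y27.847
M5
G0 X32.282 Y77.805
M4 S713
G1 X132.915 Y77.805 F1018
G1 X132.915 Y54.385
G1 X32.282 Y54.385
G1 X32.282 Y77.805
M5
G0 X211.161 Y43.030
M4 S713
G1 X198.731 Y49.033 F1018
G1 X47.658 Y26.709
M5
G0 X170.742 Y37.419
M4 S713
G1 X160.587 Y61.934 F1018
G1 X136.072 Y72.089
G1 X111.557 Y61.934
G1 X101.402 Y37.419
G1 X111.557 Y12.904
G1 X136.072 Y2.749
G1 X160.587 Y12.904
G1 X170.742 Y37.419
M5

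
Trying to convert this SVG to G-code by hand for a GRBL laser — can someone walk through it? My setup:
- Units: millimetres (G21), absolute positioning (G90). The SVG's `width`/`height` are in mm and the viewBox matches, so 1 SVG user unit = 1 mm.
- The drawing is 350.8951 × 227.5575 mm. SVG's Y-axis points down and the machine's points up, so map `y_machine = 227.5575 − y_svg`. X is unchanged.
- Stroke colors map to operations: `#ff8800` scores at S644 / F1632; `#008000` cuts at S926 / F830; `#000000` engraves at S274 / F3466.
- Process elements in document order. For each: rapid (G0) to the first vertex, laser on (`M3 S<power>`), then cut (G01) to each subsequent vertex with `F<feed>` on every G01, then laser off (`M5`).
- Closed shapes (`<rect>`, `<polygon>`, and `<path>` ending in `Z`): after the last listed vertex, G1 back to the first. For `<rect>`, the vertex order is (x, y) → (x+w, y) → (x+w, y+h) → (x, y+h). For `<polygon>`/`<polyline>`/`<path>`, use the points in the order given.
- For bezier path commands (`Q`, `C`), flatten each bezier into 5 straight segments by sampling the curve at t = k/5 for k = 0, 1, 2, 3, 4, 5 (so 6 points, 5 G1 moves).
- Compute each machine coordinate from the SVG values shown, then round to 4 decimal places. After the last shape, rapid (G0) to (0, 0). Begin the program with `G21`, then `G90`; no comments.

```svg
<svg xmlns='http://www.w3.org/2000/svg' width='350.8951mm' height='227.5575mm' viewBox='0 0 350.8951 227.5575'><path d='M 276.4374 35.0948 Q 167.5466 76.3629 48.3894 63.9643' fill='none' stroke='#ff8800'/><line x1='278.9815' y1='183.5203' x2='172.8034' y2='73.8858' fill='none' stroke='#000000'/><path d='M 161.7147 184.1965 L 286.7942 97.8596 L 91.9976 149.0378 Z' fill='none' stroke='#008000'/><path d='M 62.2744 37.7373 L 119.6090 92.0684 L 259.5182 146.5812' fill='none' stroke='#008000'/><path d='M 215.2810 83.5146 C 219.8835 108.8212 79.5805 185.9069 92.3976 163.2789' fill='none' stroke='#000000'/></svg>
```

Since the viewBox matches the mm dimensions, user units are millimetres directly. The only transform is the Y-flip y_m = 227.5575 − y_svg.

Shape 1 is a quadratic bezier drawn with `<path>`. Its stroke #ff8800 means score at S644, F1632. After flipping Y the toolpath is (276.4374,192.4627) → (232.4704,178.1021) → (187.6821,168.0349) → (142.0725,162.2610) → (95.6416,160.7804) → (48.3894,163.5932).

Shape 2 is a line segment drawn with `<line>`. Its stroke #000000 means engrave at S274, F3466. After flipping Y the toolpath is (278.9815,44.0372) → (172.8034,153.6717).

Shape 3 is a closed polygon drawn with `<path>`. Its stroke #008000 means cut at S926, F830. After flipping Y the toolpath is (161.7147,43.3610) → (286.7942,129.6979) → (91.9976,78.5197) → (161.7147,43.3610), returning to the start.

Shape 4 is a open polyline drawn with `<path>`. Its stroke #008000 means cut at S926, F830. After flipping Y the toolpath is (62.2744,189.8202) → (119.6090,135.4891) → (259.5182,80.9763).

Shape 5 is a cubic bezier drawn with `<path>`. Its stroke #000000 means engrave at S274, F3466. After flipping Y the toolpath is (215.2810,144.0429) → (203.0380,123.8574) → (170.3230,98.5166) → (131.4411,75.2920) → (100.6975,61.4555) → (92.3976,64.2786).

G21
G90
G0 X276.4374 Y192.4627
M3 S644
G01 X232.4704 Y178.1021 F1632
G01 X187.6821 Y168.0349 F1632
G01 X142.0725 Y162.2610 F1632
G01 X95.6416 Y160.7804 F1632
G01 X48.3894 Y163.5932 F1632
M5
G0 X278.9815 Y44.0372
M3 S274
G01 X172.8034 Y153.6717 F3466
M5
G0 X161.7147 Y43.3610
M3 S926
G01 X286.7942 Y129.6979 F830
G01 X91.9976 Y78.5197 F830
G01 X161.7147 Y43.3610 F830
M5
G0 X62.2744 Y189.8202
M3 S926
G01 X119.6090 Y135.4891 F830
G01 X259.5182 Y80.9763 F830
M5
G0 X215.2810 Y144.0429
M3 S274
G01 X203.0380 Y123.8574 F3466
G01 X170.3230 Y98.5166 F3466
G01 X131.4411 Y75.2920 F3466
G01 X100.6975 Y61.4555 F3466
G01 X92.3976 Y64.2786 F3466
M5
G0 X0.0000 Y0.0000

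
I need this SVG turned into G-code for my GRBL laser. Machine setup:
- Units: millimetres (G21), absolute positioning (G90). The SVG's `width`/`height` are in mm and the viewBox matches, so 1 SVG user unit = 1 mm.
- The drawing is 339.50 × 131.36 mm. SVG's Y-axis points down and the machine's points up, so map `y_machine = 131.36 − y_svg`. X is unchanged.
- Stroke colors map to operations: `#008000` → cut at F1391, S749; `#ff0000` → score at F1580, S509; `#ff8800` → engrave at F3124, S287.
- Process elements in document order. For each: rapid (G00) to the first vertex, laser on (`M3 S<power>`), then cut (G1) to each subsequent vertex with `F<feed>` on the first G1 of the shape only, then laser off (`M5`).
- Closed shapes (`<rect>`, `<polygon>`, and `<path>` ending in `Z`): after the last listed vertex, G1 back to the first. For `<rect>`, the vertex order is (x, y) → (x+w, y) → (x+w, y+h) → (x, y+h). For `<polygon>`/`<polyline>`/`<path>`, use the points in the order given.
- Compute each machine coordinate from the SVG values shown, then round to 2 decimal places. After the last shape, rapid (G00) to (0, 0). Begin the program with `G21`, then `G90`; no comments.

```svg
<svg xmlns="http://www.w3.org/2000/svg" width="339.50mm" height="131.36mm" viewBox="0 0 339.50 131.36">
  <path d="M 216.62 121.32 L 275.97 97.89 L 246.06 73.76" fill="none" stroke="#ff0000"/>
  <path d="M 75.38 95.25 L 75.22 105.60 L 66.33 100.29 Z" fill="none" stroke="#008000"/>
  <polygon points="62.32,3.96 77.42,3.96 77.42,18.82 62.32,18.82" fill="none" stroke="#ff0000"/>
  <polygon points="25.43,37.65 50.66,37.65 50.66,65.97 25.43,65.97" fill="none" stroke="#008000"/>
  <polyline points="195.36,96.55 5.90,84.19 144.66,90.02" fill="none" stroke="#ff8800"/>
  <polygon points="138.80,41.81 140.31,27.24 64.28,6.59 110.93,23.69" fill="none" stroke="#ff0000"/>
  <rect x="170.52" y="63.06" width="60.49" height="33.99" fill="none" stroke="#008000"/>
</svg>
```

G21
G90
G00 X216.62 Y10.04
M3 S509
G1 X275.97 Y33.47 F1580
G1 X246.06 Y57.60
M5
G00 X75.38 Y36.11
M3 S749
G1 X75.22 Y25.76 F1391
G1 X66.33 Y31.07
G1 X75.38 Y36.11
M5
G00 X62.32 Y127.40
M3 S509
G1 X77.42 Y127.40 F1580
G1 X77.42 Y112.54
G1 X62.32 Y112.54
G1 X62.32 Y127.40
M5
G00 X25.43 Y93.71
M3 S749
G1 X50.66 Y93.71 F1391
G1 X50.66 Y65.39
G1 X25.43 Y65.39
G1 X25.43 Y93.71
M5
G00 X195.36 Y34.81
M3 S287
G1 X5.90 Y47.17 F3124
G1 X144.66 Y41.34
M5
G00 X138.80 Y89.55
M3 S509
G1 X140.31 Y104.12 F1580
G1 X64.28 Y124.77
G1 X110.93 Y107.67
G1 X138.80 Y89.55
M5
G00 X170.52 Y68.30
M3 S749
G1 X231.01 Y68.30 F1391
G1 X231.01 Y34.31
G1 X170.52 Y34.31
G1 X170.52 Y68.30
M5
G00 X0.00 Y0.00

Since the viewBox matches the mm dimensions, user units are millimetres directly. The only transform is the Y-flip y_m = 131.36 − y_svg.

Shape 1 is a open polyline drawn with `<path>`. Its stroke #ff0000 means score at S509, F1580. After flipping Y the toolpath is (216.62,10.04) → (275.97,33.47) → (246.06,57.60).

Shape 2 is a regular polygon drawn with `<path>`. Its stroke #008000 means cut at S749, F1391. After flipping Y the toolpath is (75.38,36.11) → (75.22,25.76) → (66.33,31.07) → (75.38,36.11), returning to the start.

Shape 3 is a rectangle drawn with `<polygon>`. Its stroke #ff0000 means score at S509, F1580. After flipping Y the toolpath is (62.32,127.40) → (77.42,127.40) → (77.42,112.54) → (62.32,112.54) → (62.32,127.40), returning to the start.

Shape 4 is a rectangle drawn with `<polygon>`. Its stroke #008000 means cut at S749, F1391. After flipping Y the toolpath is (25.43,93.71) → (50.66,93.71) → (50.66,65.39) → (25.43,65.39) → (25.43,93.71), returning to the start.

Shape 5 is a open polyline drawn with `<polyline>`. Its stroke #ff8800 means engrave at S287, F3124. After flipping Y the toolpath is (195.36,34.81) → (5.90,47.17) → (144.66,41.34).

Shape 6 is a closed polygon drawn with `<polygon>`. Its stroke #ff0000 means score at S509, F1580. After flipping Y the toolpath is (138.80,89.55) → (140.31,104.12) → (64.28,124.77) → (110.93,107.67) → (138.80,89.55), returning to the start.

Shape 7 is a rectangle drawn with `<rect>`. Its stroke #008000 means cut at S749, F1391. After flipping Y the toolpath is (170.52,68.30) → (231.01,68.30) → (231.01,34.31) → (170.52,34.31) → (170.52,68.30), returning to the start.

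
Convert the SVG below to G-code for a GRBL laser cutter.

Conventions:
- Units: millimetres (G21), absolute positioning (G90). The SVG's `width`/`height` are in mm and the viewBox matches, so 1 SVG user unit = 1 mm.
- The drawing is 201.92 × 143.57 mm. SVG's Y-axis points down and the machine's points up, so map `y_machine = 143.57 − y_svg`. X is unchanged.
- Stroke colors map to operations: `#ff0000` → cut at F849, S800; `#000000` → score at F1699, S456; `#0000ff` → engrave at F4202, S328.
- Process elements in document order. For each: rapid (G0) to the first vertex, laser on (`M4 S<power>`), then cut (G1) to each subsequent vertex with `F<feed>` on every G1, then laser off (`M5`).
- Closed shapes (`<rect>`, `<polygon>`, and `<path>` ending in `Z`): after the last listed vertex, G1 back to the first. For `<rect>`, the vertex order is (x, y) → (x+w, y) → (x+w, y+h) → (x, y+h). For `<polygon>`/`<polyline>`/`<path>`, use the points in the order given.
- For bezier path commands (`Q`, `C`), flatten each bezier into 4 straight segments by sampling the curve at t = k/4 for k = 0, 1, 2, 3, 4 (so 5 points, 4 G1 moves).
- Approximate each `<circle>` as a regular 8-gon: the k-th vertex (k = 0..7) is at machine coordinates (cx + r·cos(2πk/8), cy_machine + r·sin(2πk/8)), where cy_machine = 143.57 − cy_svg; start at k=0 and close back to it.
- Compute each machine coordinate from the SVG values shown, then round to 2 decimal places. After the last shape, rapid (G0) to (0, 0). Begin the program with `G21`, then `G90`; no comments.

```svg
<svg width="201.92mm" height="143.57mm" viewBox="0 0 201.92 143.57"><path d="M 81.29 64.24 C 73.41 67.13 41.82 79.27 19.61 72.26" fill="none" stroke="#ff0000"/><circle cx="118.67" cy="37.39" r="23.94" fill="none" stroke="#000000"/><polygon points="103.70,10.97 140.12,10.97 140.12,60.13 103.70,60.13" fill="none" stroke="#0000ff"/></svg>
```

viewBox `0 0 201.92 143.57` with mm width/height → 1 unit = 1 mm. Flip: y_m = 143.57 − y_svg.

**Shape 1** — `<path>` cubic bezier, stroke `#ff0000` → cut (S800, F849). Control points (SVG): P0=(81.29,64.24), P1=(73.41,67.13), P2=(41.82,79.27), P3=(19.61,72.26); sampled at t=k/4. Machine vertices: (81.29,79.33) → (71.45,75.87) → (55.82,71.61) → (37.51,69.20) → (19.61,71.31). Open path.

**Shape 2** — `<circle>` circle, stroke `#000000` → score (S456, F1699). Machine vertices: (142.61,106.18) → (135.60,123.11) → (118.67,130.12) → (101.74,123.11) → (94.73,106.18) → (101.74,89.25) → (118.67,82.24) → (135.60,89.25) → (142.61,106.18). Closed: final G1 returns to the first vertex.

**Shape 3** — `<polygon>` rectangle, stroke `#0000ff` → engrave (S328, F4202). Machine vertices: (103.70,132.60) → (140.12,132.60) → (140.12,83.44) → (103.70,83.44) → (103.70,132.60). Closed: final G1 returns to the first vertex.

G21
G90
G0 X81.29 Y79.33
M4 S800
G1 X71.45 Y75.87 F849
G1 X55.82 Y71.61 F849
G1 X37.51 Y69.20 F849
G1 X19.61 Y71.31 F849
M5
G0 X142.61 Y106.18
M4 S456
G1 X135.60 Y123.11 F1699
G1 X118.67 Y130.12 F1699
G1 X101.74 Y123.11 F1699
G1 X94.73 Y106.18 F1699
G1 X101.74 Y89.25 F1699
G1 X118.67 Y82.24 F1699
G1 X135.60 Y89.25 F1699
G1 X142.61 Y106.18 F1699
M5
G0 X103.70 Y132.60
M4 S328
G1 X140.12 Y132.60 F4202
G1 X140.12 Y83.44 F4202
G1 X103.70 Y83.44 F4202
G1 X103.70 Y132.60 F4202
M5
G0 X0.00 Y0.00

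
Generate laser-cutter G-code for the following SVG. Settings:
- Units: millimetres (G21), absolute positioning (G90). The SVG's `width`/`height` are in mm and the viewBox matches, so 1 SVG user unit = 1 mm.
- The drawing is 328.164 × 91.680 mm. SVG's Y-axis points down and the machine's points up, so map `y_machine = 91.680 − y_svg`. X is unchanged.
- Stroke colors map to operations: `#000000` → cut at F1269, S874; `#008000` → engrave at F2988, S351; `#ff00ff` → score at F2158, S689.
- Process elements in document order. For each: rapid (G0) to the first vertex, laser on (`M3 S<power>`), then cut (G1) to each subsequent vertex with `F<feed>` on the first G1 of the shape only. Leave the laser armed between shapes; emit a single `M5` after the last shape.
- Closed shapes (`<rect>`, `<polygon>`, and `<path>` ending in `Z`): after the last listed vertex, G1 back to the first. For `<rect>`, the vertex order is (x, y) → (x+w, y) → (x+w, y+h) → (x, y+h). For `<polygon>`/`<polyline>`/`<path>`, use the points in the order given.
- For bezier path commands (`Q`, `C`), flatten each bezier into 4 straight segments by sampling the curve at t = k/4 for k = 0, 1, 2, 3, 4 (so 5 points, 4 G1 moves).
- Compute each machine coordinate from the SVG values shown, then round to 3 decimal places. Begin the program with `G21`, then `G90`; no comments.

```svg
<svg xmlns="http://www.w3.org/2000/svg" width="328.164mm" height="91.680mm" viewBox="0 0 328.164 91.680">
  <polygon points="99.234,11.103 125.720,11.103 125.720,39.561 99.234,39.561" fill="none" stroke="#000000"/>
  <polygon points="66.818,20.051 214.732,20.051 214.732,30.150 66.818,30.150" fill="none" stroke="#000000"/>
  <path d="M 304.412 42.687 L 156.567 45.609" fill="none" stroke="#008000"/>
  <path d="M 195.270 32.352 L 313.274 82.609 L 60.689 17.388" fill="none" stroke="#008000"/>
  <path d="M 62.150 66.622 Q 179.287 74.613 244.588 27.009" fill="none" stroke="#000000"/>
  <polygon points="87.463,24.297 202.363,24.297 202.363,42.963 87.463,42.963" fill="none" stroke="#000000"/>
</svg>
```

G21
G90
G0 X99.234 Y80.577
M3 S874
G1 X125.720 Y80.577 F1269
G1 X125.720 Y52.119
G1 X99.234 Y52.119
G1 X99.234 Y80.577
G0 X66.818 Y71.629
M3 S874
G1 X214.732 Y71.629 F1269
G1 X214.732 Y61.530
G1 X66.818 Y61.530
G1 X66.818 Y71.629
G0 X304.412 Y48.993
M3 S351
G1 X156.567 Y46.071 F2988
G0 X195.270 Y59.328
M3 S351
G1 X313.274 Y9.071 F2988
G1 X60.689 Y74.292
G0 X62.150 Y25.058
M3 S874
G1 X117.479 Y24.537 F1269
G1 X166.328 Y30.966
G1 X208.698 Y44.344
G1 X244.588 Y64.671
G0 X87.463 Y67.383
M3 S874
G1 X202.363 Y67.383 F1269
G1 X202.363 Y48.717
G1 X87.463 Y48.717
G1 X87.463 Y67.383
M5

1 u = 1 mm; y_m = 91.680 − y.

[1] `<polygon>` rectangle, #000000→cut S874 F1269: (99.234,80.577) → (125.720,80.577) → (125.720,52.119) → (99.234,52.119) → (99.234,80.577) (closed)

[2] `<polygon>` rectangle, #000000→cut S874 F1269: (66.818,71.629) → (214.732,71.629) → (214.732,61.530) → (66.818,61.530) → (66.818,71.629) (closed)

[3] `<path>` line segment, #008000→engrave S351 F2988: (304.412,48.993) → (156.567,46.071)

[4] `<path>` open polyline, #008000→engrave S351 F2988: (195.270,59.328) → (313.274,9.071) → (60.689,74.292)

[5] `<path>` quadratic bezier, #000000→cut S874 F1269: (62.150,25.058) → (117.479,24.537) → (166.328,30.966) → (208.698,44.344) → (244.588,64.671)

[6] `<polygon>` rectangle, #000000→cut S874 F1269: (87.463,67.383) → (202.363,67.383) → (202.363,48.717) → (87.463,48.717) → (87.463,67.383) (closed)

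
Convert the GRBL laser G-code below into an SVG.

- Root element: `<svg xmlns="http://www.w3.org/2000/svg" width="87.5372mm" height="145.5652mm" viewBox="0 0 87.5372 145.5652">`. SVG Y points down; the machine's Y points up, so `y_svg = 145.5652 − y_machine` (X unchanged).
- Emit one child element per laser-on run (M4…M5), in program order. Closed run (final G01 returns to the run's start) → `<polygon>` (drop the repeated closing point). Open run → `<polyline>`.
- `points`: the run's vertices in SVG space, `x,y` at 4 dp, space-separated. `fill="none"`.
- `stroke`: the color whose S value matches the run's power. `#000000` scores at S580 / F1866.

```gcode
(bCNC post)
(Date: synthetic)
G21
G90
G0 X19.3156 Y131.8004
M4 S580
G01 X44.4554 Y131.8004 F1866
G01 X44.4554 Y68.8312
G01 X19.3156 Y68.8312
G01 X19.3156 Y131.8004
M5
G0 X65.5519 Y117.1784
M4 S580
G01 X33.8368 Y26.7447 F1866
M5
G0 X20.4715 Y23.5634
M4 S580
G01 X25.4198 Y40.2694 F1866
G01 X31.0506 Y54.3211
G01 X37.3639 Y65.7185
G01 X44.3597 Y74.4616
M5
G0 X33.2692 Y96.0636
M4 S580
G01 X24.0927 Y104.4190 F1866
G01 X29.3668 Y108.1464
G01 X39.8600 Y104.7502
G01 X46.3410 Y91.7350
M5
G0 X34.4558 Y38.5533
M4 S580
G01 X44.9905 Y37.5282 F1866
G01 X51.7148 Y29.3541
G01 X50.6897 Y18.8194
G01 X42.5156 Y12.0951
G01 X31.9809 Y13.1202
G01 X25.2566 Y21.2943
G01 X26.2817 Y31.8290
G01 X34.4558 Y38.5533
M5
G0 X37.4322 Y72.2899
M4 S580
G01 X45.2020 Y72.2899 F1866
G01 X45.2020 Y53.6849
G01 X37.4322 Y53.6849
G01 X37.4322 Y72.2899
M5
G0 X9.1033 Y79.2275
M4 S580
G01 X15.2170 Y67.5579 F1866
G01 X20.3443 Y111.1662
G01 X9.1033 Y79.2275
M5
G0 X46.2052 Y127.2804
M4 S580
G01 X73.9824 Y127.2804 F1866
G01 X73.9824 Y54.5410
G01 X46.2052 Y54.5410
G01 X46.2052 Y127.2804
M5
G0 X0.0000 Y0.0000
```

y_svg = 145.5652 − y_m. Every run uses S580, so all elements get stroke `#000000` (score).

[1] closed run; points: 19.3156,13.7648 44.4554,13.7648 44.4554,76.7340 19.3156,76.7340

[2] open run; points: 65.5519,28.3868 33.8368,118.8205

[3] open run; points: 20.4715,122.0018 25.4198,105.2958 31.0506,91.2441 37.3639,79.8467 44.3597,71.1036

[4] open run; points: 33.2692,49.5016 24.0927,41.1462 29.3668,37.4188 39.8600,40.8150 46.3410,53.8302

[5] closed run; points: 34.4558,107.0119 44.9905,108.0370 51.7148,116.2111 50.6897,126.7458 42.5156,133.4701 31.9809,132.4450 25.2566,124.2709 26.2817,113.7362

[6] closed run; points: 37.4322,73.2753 45.2020,73.2753 45.2020,91.8803 37.4322,91.8803

[7] closed run; points: 9.1033,66.3377 15.2170,78.0073 20.3443,34.3990

[8] closed run; points: 46.2052,18.2848 73.9824,18.2848 73.9824,91.0242 46.2052,91.0242

<svg xmlns="http://www.w3.org/2000/svg" width="87.5372mm" height="145.5652mm" viewBox="0 0 87.5372 145.5652">
  <polygon points="19.3156,13.7648 44.4554,13.7648 44.4554,76.7340 19.3156,76.7340" fill="none" stroke="#000000"/>
  <polyline points="65.5519,28.3868 33.8368,118.8205" fill="none" stroke="#000000"/>
  <polyline points="20.4715,122.0018 25.4198,105.2958 31.0506,91.2441 37.3639,79.8467 44.3597,71.1036" fill="none" stroke="#000000"/>
  <polyline points="33.2692,49.5016 24.0927,41.1462 29.3668,37.4188 39.8600,40.8150 46.3410,53.8302" fill="none" stroke="#000000"/>
  <polygon points="34.4558,107.0119 44.9905,108.0370 51.7148,116.2111 50.6897,126.7458 42.5156,133.4701 31.9809,132.4450 25.2566,124.2709 26.2817,113.7362" fill="none" stroke="#000000"/>
  <polygon points="37.4322,73.2753 45.2020,73.2753 45.2020,91.8803 37.4322,91.8803" fill="none" stroke="#000000"/>
  <polygon points="9.1033,66.3377 15.2170,78.0073 20.3443,34.3990" fill="none" stroke="#000000"/>
  <polygon points="46.2052,18.2848 73.9824,18.2848 73.9824,91.0242 46.2052,91.0242" fill="none" stroke="#000000"/>
</svg>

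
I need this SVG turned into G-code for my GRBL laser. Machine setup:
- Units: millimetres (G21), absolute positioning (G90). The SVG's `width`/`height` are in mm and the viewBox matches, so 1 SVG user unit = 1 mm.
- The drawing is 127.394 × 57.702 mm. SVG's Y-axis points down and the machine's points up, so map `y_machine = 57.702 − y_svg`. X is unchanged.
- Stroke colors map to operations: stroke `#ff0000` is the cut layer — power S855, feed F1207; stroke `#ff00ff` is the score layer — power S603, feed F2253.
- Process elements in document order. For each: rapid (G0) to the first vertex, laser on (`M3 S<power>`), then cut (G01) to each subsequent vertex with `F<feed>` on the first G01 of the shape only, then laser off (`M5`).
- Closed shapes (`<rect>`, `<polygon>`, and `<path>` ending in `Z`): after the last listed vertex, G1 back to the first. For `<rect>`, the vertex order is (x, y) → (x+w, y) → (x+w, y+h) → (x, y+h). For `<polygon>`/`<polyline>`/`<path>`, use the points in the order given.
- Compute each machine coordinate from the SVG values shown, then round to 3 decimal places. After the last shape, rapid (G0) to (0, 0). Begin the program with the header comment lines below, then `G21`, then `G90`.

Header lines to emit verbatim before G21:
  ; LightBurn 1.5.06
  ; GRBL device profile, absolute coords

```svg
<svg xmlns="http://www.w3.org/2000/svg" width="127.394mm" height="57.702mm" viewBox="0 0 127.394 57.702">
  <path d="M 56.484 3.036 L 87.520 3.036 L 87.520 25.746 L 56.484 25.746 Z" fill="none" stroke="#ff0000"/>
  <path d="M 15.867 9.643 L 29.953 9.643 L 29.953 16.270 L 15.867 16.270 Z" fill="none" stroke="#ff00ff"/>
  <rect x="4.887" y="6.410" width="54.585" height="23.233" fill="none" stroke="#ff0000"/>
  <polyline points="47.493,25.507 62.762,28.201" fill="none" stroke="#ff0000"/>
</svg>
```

Since the viewBox matches the mm dimensions, user units are millimetres directly. The only transform is the Y-flip y_m = 57.702 − y_svg.

Shape 1 is a rectangle drawn with `<path>`. Its stroke #ff0000 means cut at S855, F1207. After flipping Y the toolpath is (56.484,54.666) → (87.520,54.666) → (87.520,31.956) → (56.484,31.956) → (56.484,54.666), returning to the start.

Shape 2 is a rectangle drawn with `<path>`. Its stroke #ff00ff means score at S603, F2253. After flipping Y the toolpath is (15.867,48.059) → (29.953,48.059) → (29.953,41.432) → (15.867,41.432) → (15.867,48.059), returning to the start.

Shape 3 is a rectangle drawn with `<rect>`. Its stroke #ff0000 means cut at S855, F1207. After flipping Y the toolpath is (4.887,51.292) → (59.472,51.292) → (59.472,28.059) → (4.887,28.059) → (4.887,51.292), returning to the start.

Shape 4 is a line segment drawn with `<polyline>`. Its stroke #ff0000 means cut at S855, F1207. After flipping Y the toolpath is (47.493,32.195) → (62.762,29.501).

; LightBurn 1.5.06
; GRBL device profile, absolute coords
G21
G90
G0 X56.484 Y54.666
M3 S855
G01 X87.520 Y54.666 F1207
G01 X87.520 Y31.956
G01 X56.484 Y31.956
G01 X56.484 Y54.666
M5
G0 X15.867 Y48.059
M3 S603
G01 X29.953 Y48.059 F2253
G01 X29.953 Y41.432
G01 X15.867 Y41.432
G01 X15.867 Y48.059
M5
G0 X4.887 Y51.292
M3 S855
G01 X59.472 Y51.292 F1207
G01 X59.472 Y28.059
G01 X4.887 Y28.059
G01 X4.887 Y51.292
M5
G0 X47.493 Y32.195
M3 S855
G01 X62.762 Y29.501 F1207
M5
G0 X0.000 Y0.000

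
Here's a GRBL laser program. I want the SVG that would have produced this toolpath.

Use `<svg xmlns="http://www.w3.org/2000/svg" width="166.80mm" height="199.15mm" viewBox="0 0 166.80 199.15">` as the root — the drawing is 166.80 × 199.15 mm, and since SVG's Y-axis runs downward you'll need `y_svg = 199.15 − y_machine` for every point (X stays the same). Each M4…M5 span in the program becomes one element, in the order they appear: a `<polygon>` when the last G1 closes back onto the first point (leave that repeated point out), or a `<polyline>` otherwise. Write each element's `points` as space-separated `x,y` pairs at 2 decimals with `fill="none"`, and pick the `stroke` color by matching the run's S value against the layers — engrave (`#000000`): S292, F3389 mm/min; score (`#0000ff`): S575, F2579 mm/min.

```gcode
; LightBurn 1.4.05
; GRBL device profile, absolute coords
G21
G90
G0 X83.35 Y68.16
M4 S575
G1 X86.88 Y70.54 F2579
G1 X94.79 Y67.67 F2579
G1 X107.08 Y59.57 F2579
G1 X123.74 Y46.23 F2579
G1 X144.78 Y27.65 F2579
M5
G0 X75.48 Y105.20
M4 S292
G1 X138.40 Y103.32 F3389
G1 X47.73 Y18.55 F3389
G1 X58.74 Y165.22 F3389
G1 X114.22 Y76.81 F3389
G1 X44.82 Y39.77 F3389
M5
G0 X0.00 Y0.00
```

<svg xmlns="http://www.w3.org/2000/svg" width="166.80mm" height="199.15mm" viewBox="0 0 166.80 199.15">
  <polyline points="83.35,130.99 86.88,128.61 94.79,131.48 107.08,139.58 123.74,152.92 144.78,171.50" fill="none" stroke="#0000ff"/>
  <polyline points="75.48,93.95 138.40,95.83 47.73,180.60 58.74,33.93 114.22,122.34 44.82,159.38" fill="none" stroke="#000000"/>
</svg>

Machine Y-up, SVG Y-down with viewBox height 199.15, so y_svg = 199.15 − y_machine; X carries over.

Run 1: the run's S575 means `#0000ff` (score). The run is open, so emit a `<polyline>` with points (Y-flipped): 83.35,130.99 86.88,128.61 94.79,131.48 107.08,139.58 123.74,152.92 144.78,171.50.

Run 2: power S292 maps to stroke `#000000` (engrave). The run is open, so emit a `<polyline>` with points (Y-flipped): 75.48,93.95 138.40,95.83 47.73,180.60 58.74,33.93 114.22,122.34 44.82,159.38.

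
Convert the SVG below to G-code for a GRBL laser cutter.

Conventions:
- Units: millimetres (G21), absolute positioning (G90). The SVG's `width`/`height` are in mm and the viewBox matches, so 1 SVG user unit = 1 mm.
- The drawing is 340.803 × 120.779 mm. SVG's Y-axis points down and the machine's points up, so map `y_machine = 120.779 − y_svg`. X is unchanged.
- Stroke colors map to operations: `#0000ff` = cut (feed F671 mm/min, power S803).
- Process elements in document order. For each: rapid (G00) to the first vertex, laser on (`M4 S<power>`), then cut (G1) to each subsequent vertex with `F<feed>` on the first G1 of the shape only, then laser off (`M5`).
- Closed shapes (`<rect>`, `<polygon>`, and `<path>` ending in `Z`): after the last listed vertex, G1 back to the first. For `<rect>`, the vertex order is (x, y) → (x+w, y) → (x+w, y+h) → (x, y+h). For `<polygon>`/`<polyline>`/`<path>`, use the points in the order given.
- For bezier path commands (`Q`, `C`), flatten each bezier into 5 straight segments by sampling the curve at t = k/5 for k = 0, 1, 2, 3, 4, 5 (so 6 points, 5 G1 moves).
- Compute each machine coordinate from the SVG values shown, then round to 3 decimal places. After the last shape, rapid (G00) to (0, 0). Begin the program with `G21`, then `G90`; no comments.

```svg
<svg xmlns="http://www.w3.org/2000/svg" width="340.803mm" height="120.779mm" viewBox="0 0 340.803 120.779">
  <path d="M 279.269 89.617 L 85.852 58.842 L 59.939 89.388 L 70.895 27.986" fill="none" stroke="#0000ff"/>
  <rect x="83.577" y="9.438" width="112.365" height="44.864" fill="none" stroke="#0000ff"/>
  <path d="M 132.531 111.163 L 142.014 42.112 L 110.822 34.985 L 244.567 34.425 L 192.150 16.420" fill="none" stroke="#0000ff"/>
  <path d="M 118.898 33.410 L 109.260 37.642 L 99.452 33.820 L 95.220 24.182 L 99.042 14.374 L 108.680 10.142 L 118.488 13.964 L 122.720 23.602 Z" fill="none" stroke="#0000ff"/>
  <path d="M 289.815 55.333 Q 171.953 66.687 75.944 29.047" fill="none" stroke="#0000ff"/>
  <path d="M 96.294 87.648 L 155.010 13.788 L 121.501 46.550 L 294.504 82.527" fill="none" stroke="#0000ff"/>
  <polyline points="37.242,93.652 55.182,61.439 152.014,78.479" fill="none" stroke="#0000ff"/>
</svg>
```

G21
G90
G00 X279.269 Y31.162
M4 S803
G1 X85.852 Y61.937 F671
G1 X59.939 Y31.391
G1 X70.895 Y92.793
M5
G00 X83.577 Y111.341
M4 S803
G1 X195.942 Y111.341 F671
G1 X195.942 Y66.477
G1 X83.577 Y66.477
G1 X83.577 Y111.341
M5
G00 X132.531 Y9.616
M4 S803
G1 X142.014 Y78.667 F671
G1 X110.822 Y85.794
G1 X244.567 Y86.354
G1 X192.150 Y104.359
M5
G00 X118.898 Y87.369
M4 S803
G1 X109.260 Y83.137 F671
G1 X99.452 Y86.959
G1 X95.220 Y96.597
G1 X99.042 Y106.405
G1 X108.680 Y110.637
G1 X118.488 Y106.815
G1 X122.720 Y97.177
G1 X118.898 Y87.369
M5
G00 X289.815 Y65.446
M4 S803
G1 X243.544 Y62.864 F671
G1 X199.022 Y64.202
G1 X156.248 Y69.459
G1 X115.222 Y78.636
G1 X75.944 Y91.732
M5
G00 X96.294 Y33.131
M4 S803
G1 X155.010 Y106.991 F671
G1 X121.501 Y74.229
G1 X294.504 Y38.252
M5
G00 X37.242 Y27.127
M4 S803
G1 X55.182 Y59.340 F671
G1 X152.014 Y42.300
M5
G00 X0.000 Y0.000

Since the viewBox matches the mm dimensions, user units are millimetres directly. The only transform is the Y-flip y_m = 120.779 − y_svg.

Shape 1 is a open polyline drawn with `<path>`. Its stroke #0000ff means cut at S803, F671. After flipping Y the toolpath is (279.269,31.162) → (85.852,61.937) → (59.939,31.391) → (70.895,92.793).

Shape 2 is a rectangle drawn with `<rect>`. Its stroke #0000ff means cut at S803, F671. After flipping Y the toolpath is (83.577,111.341) → (195.942,111.341) → (195.942,66.477) → (83.577,66.477) → (83.577,111.341), returning to the start.

Shape 3 is a open polyline drawn with `<path>`. Its stroke #0000ff means cut at S803, F671. After flipping Y the toolpath is (132.531,9.616) → (142.014,78.667) → (110.822,85.794) → (244.567,86.354) → (192.150,104.359).

Shape 4 is a regular polygon drawn with `<path>`. Its stroke #0000ff means cut at S803, F671. After flipping Y the toolpath is (118.898,87.369) → (109.260,83.137) → (99.452,86.959) → (95.220,96.597) → (99.042,106.405) → (108.680,110.637) → (118.488,106.815) → (122.720,97.177) → (118.898,87.369), returning to the start.

Shape 5 is a quadratic bezier drawn with `<path>`. Its stroke #0000ff means cut at S803, F671. After flipping Y the toolpath is (289.815,65.446) → (243.544,62.864) → (199.022,64.202) → (156.248,69.459) → (115.222,78.636) → (75.944,91.732).

Shape 6 is a open polyline drawn with `<path>`. Its stroke #0000ff means cut at S803, F671. After flipping Y the toolpath is (96.294,33.131) → (155.010,106.991) → (121.501,74.229) → (294.504,38.252).

Shape 7 is a open polyline drawn with `<polyline>`. Its stroke #0000ff means cut at S803, F671. After flipping Y the toolpath is (37.242,27.127) → (55.182,59.340) → (152.014,42.300).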